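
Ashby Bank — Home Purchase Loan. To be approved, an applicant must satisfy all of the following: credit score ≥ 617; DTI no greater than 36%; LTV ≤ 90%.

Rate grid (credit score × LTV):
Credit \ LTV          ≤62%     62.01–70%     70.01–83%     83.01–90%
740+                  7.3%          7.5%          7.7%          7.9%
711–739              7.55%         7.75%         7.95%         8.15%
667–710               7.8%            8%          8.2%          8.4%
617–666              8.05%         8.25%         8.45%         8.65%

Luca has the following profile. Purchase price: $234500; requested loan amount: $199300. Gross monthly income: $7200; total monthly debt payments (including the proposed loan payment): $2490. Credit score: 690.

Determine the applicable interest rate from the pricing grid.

8.4%

Credit score 690 ≥ 617; Debt-to-income = 2,490/7,200 = 34.6% — meets 36% limit
Loan-to-value = 199,300/234,500 = 85% — pass (90% max)
Row: 690 falls in 667–710. Column: 85% falls in 83.01–90%. Rate = 8.4%.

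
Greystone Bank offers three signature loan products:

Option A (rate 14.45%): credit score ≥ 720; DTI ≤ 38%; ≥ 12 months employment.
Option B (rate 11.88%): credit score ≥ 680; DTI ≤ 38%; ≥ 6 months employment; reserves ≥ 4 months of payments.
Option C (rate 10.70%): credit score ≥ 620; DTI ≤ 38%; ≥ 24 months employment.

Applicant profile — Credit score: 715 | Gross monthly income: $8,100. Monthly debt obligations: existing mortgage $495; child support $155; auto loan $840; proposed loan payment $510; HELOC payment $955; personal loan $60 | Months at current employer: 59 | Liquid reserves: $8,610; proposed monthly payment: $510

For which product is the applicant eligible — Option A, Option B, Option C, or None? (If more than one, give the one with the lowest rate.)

Option C

Total debts = (495 + 155 + 840 + 510 + 955 + 60) = 3,015; DTI = 3,015/8,100 = 37.2%.
Reserves = 8,610/510 = 16.9 months.
Option A: score 715 < 720; DTI 37.2% ≤ 38%; employment 59 ≥ 12 mo → does not qualify.
Option B: score 715 ≥ 680; DTI 37.2% ≤ 38%; employment 59 ≥ 6 mo; reserves 16.9 ≥ 4 mo → qualifies.
Option C: score 715 ≥ 620; DTI 37.2% ≤ 38%; employment 59 ≥ 24 mo → qualifies.
Qualifying: Option B, Option C. Lowest rate is 10.70% → Option C.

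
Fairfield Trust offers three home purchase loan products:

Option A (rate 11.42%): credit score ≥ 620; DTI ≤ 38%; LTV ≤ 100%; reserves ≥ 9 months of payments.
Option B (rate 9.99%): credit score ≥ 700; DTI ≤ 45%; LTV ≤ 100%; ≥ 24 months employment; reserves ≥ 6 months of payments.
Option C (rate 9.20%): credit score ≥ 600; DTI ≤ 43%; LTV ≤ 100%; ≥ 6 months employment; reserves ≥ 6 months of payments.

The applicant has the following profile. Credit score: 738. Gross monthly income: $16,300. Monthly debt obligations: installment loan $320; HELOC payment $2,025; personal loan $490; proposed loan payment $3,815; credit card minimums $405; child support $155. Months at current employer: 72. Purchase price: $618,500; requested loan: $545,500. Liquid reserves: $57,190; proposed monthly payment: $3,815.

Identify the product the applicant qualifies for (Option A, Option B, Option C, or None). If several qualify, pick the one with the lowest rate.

Option B

Total debts = (320 + 2,025 + 490 + 3,815 + 405 + 155) = 7,210; DTI = 7,210/16,300 = 44.2%.
LTV = 545,500/618,500 = 88.2%.
Reserves = 57,190/3,815 = 15.0 months.
Option A: score 738 ≥ 620; DTI 44.2% > 38%; LTV 88.2% ≤ 100%; reserves 15.0 ≥ 9 mo → does not qualify.
Option B: score 738 ≥ 700; DTI 44.2% ≤ 45%; LTV 88.2% ≤ 100%; employment 72 ≥ 24 mo; reserves 15.0 ≥ 6 mo → qualifies.
Option C: score 738 ≥ 600; DTI 44.2% > 43%; LTV 88.2% ≤ 100%; employment 72 ≥ 6 mo; reserves 15.0 ≥ 6 mo → does not qualify.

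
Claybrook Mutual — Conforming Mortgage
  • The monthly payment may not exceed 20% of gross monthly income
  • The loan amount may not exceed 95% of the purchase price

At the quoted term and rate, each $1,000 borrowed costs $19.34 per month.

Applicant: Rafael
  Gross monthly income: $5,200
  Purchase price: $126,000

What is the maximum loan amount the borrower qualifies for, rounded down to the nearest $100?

$53,700

Payment cap: 20% × $5,200 = $1,040/month.
At $19.34 per $1,000, that supports 1,040/19.34 × 1,000 ≈ $53,774 → $53,700.
LTV cap: 95% × $126,000 = $119,700 → $119,700.
Binding constraint: payment-to-income.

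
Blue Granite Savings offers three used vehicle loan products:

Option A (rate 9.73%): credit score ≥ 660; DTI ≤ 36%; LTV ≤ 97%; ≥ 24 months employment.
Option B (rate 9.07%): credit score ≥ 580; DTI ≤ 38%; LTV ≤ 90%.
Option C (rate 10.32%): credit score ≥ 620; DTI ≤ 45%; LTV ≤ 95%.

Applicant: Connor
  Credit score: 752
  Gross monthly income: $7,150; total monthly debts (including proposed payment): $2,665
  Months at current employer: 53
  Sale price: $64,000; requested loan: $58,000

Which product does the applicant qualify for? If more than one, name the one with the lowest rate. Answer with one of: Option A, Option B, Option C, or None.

DTI = 2,665/7,150 = 37.3%.
LTV = 58,000/64,000 = 90.6%.
Option A: score 752 ≥ 660; DTI 37.3% > 36%; LTV 90.6% ≤ 97%; employment 53 ≥ 24 mo → does not qualify.
Option B: score 752 ≥ 580; DTI 37.3% ≤ 38%; LTV 90.6% > 90% → does not qualify.
Option C: score 752 ≥ 620; DTI 37.3% ≤ 45%; LTV 90.6% ≤ 95% → qualifies.

Option C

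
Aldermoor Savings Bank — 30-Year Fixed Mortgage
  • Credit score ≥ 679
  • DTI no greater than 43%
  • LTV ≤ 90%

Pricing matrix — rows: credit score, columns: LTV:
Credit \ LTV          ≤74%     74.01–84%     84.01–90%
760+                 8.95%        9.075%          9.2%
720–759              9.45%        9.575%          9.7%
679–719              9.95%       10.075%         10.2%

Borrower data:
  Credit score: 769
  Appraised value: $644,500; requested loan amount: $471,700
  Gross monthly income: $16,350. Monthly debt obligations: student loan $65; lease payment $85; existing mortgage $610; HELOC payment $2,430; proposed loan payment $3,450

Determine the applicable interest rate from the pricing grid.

Credit score 769 ≥ 679; Total monthly debts = (65 + 85 + 610 + 2,430 + 3,450) = 6,640. Debt-to-income = 6,640/16,350 = 40.6% — meets 43% limit
LTV = 471,700/644,500 = 73.2% ≤ 90%
Score 769 is in the 760+ band; LTV 73.2% is in the ≤74% band → 8.95%.

8.95%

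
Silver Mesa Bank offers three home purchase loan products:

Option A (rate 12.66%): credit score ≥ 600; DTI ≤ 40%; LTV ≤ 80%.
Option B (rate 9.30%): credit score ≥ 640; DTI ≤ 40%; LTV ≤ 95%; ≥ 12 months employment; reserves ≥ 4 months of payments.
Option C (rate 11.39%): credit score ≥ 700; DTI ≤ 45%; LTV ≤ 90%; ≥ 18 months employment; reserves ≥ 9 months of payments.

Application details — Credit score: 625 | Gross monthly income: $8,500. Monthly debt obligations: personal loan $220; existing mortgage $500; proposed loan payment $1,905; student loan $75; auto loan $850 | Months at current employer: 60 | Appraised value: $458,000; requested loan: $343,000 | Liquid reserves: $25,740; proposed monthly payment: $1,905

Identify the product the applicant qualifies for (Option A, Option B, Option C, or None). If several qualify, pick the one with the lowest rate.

Total debts = (220 + 500 + 1,905 + 75 + 850) = 3,550; DTI = 3,550/8,500 = 41.8%.
LTV = 343,000/458,000 = 74.9%.
Reserves = 25,740/1,905 = 13.5 months.
Option A: score 625 ≥ 600; DTI 41.8% > 40%; LTV 74.9% ≤ 80% → does not qualify.
Option B: score 625 < 640; DTI 41.8% > 40%; LTV 74.9% ≤ 95%; employment 60 ≥ 12 mo; reserves 13.5 ≥ 4 mo → does not qualify.
Option C: score 625 < 700; DTI 41.8% ≤ 45%; LTV 74.9% ≤ 90%; employment 60 ≥ 18 mo; reserves 13.5 ≥ 9 mo → does not qualify.

None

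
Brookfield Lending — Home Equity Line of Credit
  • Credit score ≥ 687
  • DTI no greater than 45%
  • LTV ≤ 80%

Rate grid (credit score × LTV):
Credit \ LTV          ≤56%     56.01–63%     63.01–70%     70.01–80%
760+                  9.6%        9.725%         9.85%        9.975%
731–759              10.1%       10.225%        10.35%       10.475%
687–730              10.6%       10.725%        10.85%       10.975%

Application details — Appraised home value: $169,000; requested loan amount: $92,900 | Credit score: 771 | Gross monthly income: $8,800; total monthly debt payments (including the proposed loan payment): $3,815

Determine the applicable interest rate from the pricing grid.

Credit score 771 ≥ 687; Debt-to-income = 3,815/8,800 = 43.4% — meets 45% limit
LTV: 92,900 ÷ 169,000 = 55%, within 80% cap
Score 771 is in the 760+ band; LTV 55% is in the ≤56% band → 9.6%.

9.6%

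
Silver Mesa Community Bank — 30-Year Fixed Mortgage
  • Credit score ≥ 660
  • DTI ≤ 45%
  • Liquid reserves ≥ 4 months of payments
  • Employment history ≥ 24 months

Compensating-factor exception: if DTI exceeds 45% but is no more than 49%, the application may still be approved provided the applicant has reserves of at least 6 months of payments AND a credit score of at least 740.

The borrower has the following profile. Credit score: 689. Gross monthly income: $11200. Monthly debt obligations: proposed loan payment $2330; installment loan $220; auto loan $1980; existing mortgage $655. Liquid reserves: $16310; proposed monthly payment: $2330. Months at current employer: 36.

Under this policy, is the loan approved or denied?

Credit score 689 ≥ 660 (meets base)
Total debts = (2,330 + 220 + 1,980 + 655) = 5,185. DTI = 5,185/11,200 = 46.3% > 45% — standard DTI limit exceeded.
Reserves: 16,310 ÷ 2,330 = 7.0 months (meets 4-month minimum)
Employment 36 ≥ 24 months
46.3% falls in the override range (45%–49%), so the compensating-factor test applies.
Override check — reserves: 7.0 mo (ok); score: 689 (below 740).
Override conditions not both satisfied; exception does not apply.

Denied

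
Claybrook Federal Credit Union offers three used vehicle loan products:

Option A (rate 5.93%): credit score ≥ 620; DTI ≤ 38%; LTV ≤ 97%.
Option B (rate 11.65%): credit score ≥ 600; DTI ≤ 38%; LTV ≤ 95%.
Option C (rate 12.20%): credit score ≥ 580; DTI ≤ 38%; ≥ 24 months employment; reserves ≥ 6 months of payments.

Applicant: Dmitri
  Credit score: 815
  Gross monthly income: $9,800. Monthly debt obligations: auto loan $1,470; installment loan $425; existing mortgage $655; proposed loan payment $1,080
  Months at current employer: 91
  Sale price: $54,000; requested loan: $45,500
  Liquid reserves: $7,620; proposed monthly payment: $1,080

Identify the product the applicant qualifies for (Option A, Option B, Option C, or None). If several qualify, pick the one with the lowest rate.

Total debts = (1,470 + 425 + 655 + 1,080) = 3,630; DTI = 3,630/9,800 = 37%.
LTV = 45,500/54,000 = 84.3%.
Reserves = 7,620/1,080 = 7.1 months.
Option A: score 815 ≥ 620; DTI 37% ≤ 38%; LTV 84.3% ≤ 97% → qualifies.
Option B: score 815 ≥ 600; DTI 37% ≤ 38%; LTV 84.3% ≤ 95% → qualifies.
Option C: score 815 ≥ 580; DTI 37% ≤ 38%; employment 91 ≥ 24 mo; reserves 7.1 ≥ 6 mo → qualifies.
Qualifying: Option A, Option B, Option C. Lowest rate is 5.93% → Option A.

Option A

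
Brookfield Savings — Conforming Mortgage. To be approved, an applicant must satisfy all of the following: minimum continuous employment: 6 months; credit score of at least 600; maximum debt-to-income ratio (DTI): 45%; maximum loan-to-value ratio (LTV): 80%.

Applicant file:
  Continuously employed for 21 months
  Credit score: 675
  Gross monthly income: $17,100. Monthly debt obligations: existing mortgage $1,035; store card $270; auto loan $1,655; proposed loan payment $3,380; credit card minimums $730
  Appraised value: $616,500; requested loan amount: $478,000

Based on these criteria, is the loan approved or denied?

Employment 21 ≥ 6 months
Credit score 675 ≥ 600 (meets)
Total monthly debts = (1,035 + 270 + 1,655 + 3,380 + 730) = 7,070. Debt-to-income = 7,070/17,100 = 41.3% — meets 45% limit
LTV: 478,000 ÷ 616,500 = 77.5%, within 80% cap
All criteria satisfied.

Approved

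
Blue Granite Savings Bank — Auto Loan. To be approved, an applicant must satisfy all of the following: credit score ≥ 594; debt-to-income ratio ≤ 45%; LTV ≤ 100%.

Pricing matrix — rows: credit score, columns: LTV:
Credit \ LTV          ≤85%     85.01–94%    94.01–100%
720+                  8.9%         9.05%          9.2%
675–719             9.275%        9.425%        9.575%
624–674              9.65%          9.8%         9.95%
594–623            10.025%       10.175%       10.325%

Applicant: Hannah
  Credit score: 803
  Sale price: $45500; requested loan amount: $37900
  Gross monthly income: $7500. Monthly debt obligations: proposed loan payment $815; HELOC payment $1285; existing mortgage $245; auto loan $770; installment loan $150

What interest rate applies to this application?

Credit score 803 ≥ 594; Total monthly debts = (815 + 1,285 + 245 + 770 + 150) = 3,265. DTI = 3,265/7,500 = 43.5% ≤ 45%
Loan-to-value = 37,900/45,500 = 83.3% — pass (100% max)
Score 803 is in the 720+ band; LTV 83.3% is in the ≤85% band → 8.9%.

8.9%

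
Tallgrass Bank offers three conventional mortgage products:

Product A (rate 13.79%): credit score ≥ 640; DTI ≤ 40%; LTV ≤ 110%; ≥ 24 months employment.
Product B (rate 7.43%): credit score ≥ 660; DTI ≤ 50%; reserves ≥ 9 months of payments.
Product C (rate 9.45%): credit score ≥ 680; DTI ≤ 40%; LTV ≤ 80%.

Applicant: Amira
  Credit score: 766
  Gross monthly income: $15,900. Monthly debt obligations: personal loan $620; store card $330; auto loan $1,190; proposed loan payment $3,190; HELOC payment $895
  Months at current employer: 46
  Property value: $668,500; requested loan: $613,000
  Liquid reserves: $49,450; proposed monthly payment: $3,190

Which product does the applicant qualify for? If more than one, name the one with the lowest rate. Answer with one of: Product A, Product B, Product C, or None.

Product B

Total debts = (620 + 330 + 1,190 + 3,190 + 895) = 6,225; DTI = 6,225/15,900 = 39.2%.
LTV = 613,000/668,500 = 91.7%.
Reserves = 49,450/3,190 = 15.5 months.
Product A: score 766 ≥ 640; DTI 39.2% ≤ 40%; LTV 91.7% ≤ 110%; employment 46 ≥ 24 mo → qualifies.
Product B: score 766 ≥ 660; DTI 39.2% ≤ 50%; reserves 15.5 ≥ 9 mo → qualifies.
Product C: score 766 ≥ 680; DTI 39.2% ≤ 40%; LTV 91.7% > 80% → does not qualify.
Qualifying: Product A, Product B. Lowest rate is 7.43% → Product B.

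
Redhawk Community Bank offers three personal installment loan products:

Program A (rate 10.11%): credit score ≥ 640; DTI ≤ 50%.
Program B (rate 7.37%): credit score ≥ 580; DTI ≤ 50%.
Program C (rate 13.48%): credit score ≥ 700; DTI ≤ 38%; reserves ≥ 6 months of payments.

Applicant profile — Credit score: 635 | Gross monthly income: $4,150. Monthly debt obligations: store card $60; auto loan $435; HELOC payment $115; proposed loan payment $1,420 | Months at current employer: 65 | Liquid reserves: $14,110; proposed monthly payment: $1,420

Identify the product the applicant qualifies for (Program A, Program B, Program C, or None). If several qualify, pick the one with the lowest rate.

Total debts = (60 + 435 + 115 + 1,420) = 2,030; DTI = 2,030/4,150 = 48.9%.
Reserves = 14,110/1,420 = 9.9 months.
Program A: score 635 < 640; DTI 48.9% ≤ 50% → does not qualify.
Program B: score 635 ≥ 580; DTI 48.9% ≤ 50% → qualifies.
Program C: score 635 < 700; DTI 48.9% > 38%; reserves 9.9 ≥ 6 mo → does not qualify.

Program B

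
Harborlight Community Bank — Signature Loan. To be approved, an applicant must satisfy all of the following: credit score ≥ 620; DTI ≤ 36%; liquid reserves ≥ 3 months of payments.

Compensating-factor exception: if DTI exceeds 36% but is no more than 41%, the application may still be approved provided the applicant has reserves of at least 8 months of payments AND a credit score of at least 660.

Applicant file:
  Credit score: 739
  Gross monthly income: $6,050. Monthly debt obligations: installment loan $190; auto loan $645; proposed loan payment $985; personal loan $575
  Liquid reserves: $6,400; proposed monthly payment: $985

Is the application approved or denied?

Credit score 739 ≥ 620 (meets base)
Total debts = (190 + 645 + 985 + 575) = 2,395. DTI: 2,395 ÷ 6,050 = 39.6%, over the 36% base limit.
Reserves: 6,400 ÷ 985 = 6.5 months (meets 3-month minimum)
DTI 39.6% is within the 36%–41% exception band; checking compensating factors.
Reserves 6.5 < 8 months; credit score 739 ≥ 660.
Override conditions not both satisfied; exception does not apply.

Denied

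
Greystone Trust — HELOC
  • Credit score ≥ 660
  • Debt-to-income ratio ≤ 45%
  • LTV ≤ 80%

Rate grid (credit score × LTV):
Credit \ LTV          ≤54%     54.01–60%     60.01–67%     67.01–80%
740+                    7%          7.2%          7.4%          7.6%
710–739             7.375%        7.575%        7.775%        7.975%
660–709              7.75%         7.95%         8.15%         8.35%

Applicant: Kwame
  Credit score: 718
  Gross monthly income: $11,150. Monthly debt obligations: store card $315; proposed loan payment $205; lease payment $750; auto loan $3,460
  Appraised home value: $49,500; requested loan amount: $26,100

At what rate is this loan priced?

Credit score 718 ≥ 660; Total monthly debts = (315 + 205 + 750 + 3,460) = 4,730. DTI: 4,730 ÷ 11,150 = 42.4%, within the 45% cap
LTV = 26,100/49,500 = 52.7% ≤ 80%
Row: 718 falls in 710–739. Column: 52.7% falls in ≤54%. Rate = 7.375%.

7.375%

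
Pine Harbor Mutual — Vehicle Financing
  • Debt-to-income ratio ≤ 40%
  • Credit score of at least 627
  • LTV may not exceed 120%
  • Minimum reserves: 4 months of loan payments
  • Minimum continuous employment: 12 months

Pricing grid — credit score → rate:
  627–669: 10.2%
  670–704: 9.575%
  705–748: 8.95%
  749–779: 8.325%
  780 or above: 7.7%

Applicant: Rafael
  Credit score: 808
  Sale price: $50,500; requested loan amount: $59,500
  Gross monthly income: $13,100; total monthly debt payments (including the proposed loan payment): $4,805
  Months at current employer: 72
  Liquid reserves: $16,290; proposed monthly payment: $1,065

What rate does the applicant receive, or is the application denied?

Approved at 7.7%

Credit score 808 ≥ 627 (meets minimum)
LTV = 59,500/50,500 = 117.8% ≤ 120%
Employment 72 ≥ 12 months
Debt-to-income = 4,805/13,100 = 36.7% — meets 40% limit
Liquid reserves cover 16,290/1,065 = 15.3 months — ≥ 4 required
All requirements met. Score 808 falls in the 780 or above tier → 7.7%.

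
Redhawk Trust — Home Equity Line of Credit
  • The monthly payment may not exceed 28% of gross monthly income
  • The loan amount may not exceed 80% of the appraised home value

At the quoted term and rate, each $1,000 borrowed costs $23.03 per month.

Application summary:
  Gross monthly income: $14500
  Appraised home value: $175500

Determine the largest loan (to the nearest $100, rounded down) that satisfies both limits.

Payment cap: 28% × $14,500 = $4,060/month.
At $23.03 per $1,000, that supports 4,060/23.03 × 1,000 ≈ $176,291 → $176,200.
LTV cap: 80% × $175,500 = $140,400 → $140,400.
Binding constraint: loan-to-value.

$140,400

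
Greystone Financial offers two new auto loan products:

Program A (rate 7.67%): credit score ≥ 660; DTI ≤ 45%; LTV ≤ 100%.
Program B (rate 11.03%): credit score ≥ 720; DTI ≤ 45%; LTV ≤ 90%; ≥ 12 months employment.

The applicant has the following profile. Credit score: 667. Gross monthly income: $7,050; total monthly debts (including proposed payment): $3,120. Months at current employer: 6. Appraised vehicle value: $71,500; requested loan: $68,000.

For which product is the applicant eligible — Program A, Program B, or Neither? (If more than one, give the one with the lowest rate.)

DTI = 3,120/7,050 = 44.3%.
LTV = 68,000/71,500 = 95.1%.
Program A: score 667 ≥ 660; DTI 44.3% ≤ 45%; LTV 95.1% ≤ 100% → qualifies.
Program B: score 667 < 720; DTI 44.3% ≤ 45%; LTV 95.1% > 90%; employment 6 < 12 mo → does not qualify.

Program A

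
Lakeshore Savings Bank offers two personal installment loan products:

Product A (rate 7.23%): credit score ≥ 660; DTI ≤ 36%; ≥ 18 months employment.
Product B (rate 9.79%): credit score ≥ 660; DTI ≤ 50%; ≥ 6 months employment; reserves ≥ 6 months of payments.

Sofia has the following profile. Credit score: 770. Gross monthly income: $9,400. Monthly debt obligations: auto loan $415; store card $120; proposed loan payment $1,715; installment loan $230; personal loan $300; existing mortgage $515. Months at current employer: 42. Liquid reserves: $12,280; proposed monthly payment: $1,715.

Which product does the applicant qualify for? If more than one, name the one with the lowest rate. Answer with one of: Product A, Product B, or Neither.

Product A

Total debts = (415 + 120 + 1,715 + 230 + 300 + 515) = 3,295; DTI = 3,295/9,400 = 35.1%.
Reserves = 12,280/1,715 = 7.2 months.
Product A: score 770 ≥ 660; DTI 35.1% ≤ 36%; employment 42 ≥ 18 mo → qualifies.
Product B: score 770 ≥ 660; DTI 35.1% ≤ 50%; employment 42 ≥ 6 mo; reserves 7.2 ≥ 6 mo → qualifies.
Qualifying: Product A, Product B. Lowest rate is 7.23% → Product A.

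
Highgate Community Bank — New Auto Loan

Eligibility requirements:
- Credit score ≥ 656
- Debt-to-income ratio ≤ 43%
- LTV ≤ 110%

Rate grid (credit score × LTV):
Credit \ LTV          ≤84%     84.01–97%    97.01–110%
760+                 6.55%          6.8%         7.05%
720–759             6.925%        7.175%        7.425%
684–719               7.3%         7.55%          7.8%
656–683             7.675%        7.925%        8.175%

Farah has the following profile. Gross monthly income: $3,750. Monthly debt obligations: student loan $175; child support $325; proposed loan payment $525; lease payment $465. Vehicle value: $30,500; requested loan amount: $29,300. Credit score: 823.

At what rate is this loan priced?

Credit score 823 ≥ 656; Total monthly debts = (175 + 325 + 525 + 465) = 1,490. DTI: 1,490 ÷ 3,750 = 39.7%, within the 43% cap
Loan-to-value = 29,300/30,500 = 96.1% — pass (110% max)
Row: 823 falls in 760+. Column: 96.1% falls in 84.01–97%. Rate = 6.8%.

6.8%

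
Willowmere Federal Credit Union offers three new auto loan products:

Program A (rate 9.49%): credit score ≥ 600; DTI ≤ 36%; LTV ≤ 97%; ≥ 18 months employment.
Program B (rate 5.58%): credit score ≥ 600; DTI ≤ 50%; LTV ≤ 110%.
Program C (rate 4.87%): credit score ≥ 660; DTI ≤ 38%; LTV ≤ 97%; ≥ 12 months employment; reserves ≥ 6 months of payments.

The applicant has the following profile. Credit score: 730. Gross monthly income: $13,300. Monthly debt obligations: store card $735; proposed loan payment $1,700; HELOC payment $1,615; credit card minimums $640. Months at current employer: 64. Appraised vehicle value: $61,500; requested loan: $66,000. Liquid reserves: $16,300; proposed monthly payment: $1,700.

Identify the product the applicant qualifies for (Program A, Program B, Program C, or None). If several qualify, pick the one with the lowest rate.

Program B

Total debts = (735 + 1,700 + 1,615 + 640) = 4,690; DTI = 4,690/13,300 = 35.3%.
LTV = 66,000/61,500 = 107.3%.
Reserves = 16,300/1,700 = 9.6 months.
Program A: score 730 ≥ 600; DTI 35.3% ≤ 36%; LTV 107.3% > 97%; employment 64 ≥ 18 mo → does not qualify.
Program B: score 730 ≥ 600; DTI 35.3% ≤ 50%; LTV 107.3% ≤ 110% → qualifies.
Program C: score 730 ≥ 660; DTI 35.3% ≤ 38%; LTV 107.3% > 97%; employment 64 ≥ 12 mo; reserves 9.6 ≥ 6 mo → does not qualify.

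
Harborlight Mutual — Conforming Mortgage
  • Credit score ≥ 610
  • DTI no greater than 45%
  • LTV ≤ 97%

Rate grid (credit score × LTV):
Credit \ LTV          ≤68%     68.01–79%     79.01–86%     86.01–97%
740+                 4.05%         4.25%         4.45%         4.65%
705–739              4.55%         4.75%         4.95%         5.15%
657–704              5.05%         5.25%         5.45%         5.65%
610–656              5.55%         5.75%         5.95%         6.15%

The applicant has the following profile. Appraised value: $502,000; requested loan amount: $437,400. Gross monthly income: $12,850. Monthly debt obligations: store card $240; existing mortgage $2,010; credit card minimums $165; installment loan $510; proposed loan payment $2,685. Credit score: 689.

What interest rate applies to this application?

5.65%

Credit score 689 ≥ 610; Total monthly debts = (240 + 2,010 + 165 + 510 + 2,685) = 5,610. DTI = 5,610/12,850 = 43.7% ≤ 45%
LTV = 437,400/502,000 = 87.1% ≤ 97%
Score 689 is in the 657–704 band; LTV 87.1% is in the 86.01–97% band → 5.65%.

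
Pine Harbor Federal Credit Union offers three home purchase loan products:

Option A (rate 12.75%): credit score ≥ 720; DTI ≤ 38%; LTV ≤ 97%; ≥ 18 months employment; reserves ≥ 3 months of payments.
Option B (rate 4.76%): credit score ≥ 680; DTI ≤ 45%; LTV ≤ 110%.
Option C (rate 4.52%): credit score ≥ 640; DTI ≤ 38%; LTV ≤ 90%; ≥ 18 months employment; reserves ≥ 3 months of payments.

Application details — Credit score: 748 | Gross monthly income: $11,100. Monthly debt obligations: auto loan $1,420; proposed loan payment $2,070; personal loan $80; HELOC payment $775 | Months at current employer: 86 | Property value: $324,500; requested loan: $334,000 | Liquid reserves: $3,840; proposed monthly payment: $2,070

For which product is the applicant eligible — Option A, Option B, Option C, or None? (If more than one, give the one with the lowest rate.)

Total debts = (1,420 + 2,070 + 80 + 775) = 4,345; DTI = 4,345/11,100 = 39.1%.
LTV = 334,000/324,500 = 102.9%.
Reserves = 3,840/2,070 = 1.9 months.
Option A: score 748 ≥ 720; DTI 39.1% > 38%; LTV 102.9% > 97%; employment 86 ≥ 18 mo; reserves 1.9 < 3 mo → does not qualify.
Option B: score 748 ≥ 680; DTI 39.1% ≤ 45%; LTV 102.9% ≤ 110% → qualifies.
Option C: score 748 ≥ 640; DTI 39.1% > 38%; LTV 102.9% > 90%; employment 86 ≥ 18 mo; reserves 1.9 < 3 mo → does not qualify.

Option B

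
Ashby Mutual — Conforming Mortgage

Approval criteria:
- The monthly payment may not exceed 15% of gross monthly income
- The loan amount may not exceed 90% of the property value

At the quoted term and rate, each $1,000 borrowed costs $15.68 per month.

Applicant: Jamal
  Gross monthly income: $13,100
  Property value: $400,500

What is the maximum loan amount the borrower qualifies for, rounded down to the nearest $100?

$125,300

Payment cap: 15% × $13,100 = $1,965/month.
At $15.68 per $1,000, that supports 1,965/15.68 × 1,000 ≈ $125,318 → $125,300.
LTV cap: 90% × $400,500 = $360,450 → $360,400.
Binding constraint: payment-to-income.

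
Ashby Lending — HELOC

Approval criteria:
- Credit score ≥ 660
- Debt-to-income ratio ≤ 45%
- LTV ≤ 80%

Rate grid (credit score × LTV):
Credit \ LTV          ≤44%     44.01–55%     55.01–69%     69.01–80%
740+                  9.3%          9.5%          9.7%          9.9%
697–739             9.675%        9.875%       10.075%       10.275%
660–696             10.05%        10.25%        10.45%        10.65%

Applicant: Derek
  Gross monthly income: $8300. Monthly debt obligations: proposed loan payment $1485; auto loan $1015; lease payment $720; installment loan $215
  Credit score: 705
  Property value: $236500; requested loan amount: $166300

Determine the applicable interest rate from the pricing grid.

10.275%

Credit score 705 ≥ 660; Total monthly debts = (1,485 + 1,015 + 720 + 215) = 3,435. DTI = 3,435/8,300 = 41.4% ≤ 45%
LTV: 166,300 ÷ 236,500 = 70.3%, within 80% cap
Credit 705 → row 697–739; LTV 70.3% → column 69.01–80%. Grid cell → 10.275%.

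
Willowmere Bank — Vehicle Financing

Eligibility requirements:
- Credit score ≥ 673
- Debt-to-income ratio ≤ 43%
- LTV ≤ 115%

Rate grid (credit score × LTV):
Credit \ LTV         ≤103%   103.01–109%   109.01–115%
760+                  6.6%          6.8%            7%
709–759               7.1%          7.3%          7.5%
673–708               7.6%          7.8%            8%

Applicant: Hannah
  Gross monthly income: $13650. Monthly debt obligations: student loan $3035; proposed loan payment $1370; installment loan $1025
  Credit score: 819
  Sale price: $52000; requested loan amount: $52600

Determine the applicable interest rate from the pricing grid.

Credit score 819 ≥ 673; Total monthly debts = (3,035 + 1,370 + 1,025) = 5,430. Debt-to-income = 5,430/13,650 = 39.8% — meets 43% limit
LTV: 52,600 ÷ 52,000 = 101.2%, within 115% cap
Score 819 is in the 760+ band; LTV 101.2% is in the ≤103% band → 6.6%.

6.6%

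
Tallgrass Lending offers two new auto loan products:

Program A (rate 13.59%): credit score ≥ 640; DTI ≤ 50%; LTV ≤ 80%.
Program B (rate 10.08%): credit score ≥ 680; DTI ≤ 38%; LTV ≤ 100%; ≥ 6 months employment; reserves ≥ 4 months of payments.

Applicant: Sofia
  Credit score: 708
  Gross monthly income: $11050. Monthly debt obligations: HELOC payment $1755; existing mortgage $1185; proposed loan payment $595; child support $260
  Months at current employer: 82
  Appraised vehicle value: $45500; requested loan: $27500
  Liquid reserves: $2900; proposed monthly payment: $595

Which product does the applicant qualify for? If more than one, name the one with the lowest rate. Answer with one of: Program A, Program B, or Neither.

Program B

Total debts = (1,755 + 1,185 + 595 + 260) = 3,795; DTI = 3,795/11,050 = 34.3%.
LTV = 27,500/45,500 = 60.4%.
Reserves = 2,900/595 = 4.9 months.
Program A: score 708 ≥ 640; DTI 34.3% ≤ 50%; LTV 60.4% ≤ 80% → qualifies.
Program B: score 708 ≥ 680; DTI 34.3% ≤ 38%; LTV 60.4% ≤ 100%; employment 82 ≥ 6 mo; reserves 4.9 ≥ 4 mo → qualifies.
Qualifying: Program A, Program B. Lowest rate is 10.08% → Program B.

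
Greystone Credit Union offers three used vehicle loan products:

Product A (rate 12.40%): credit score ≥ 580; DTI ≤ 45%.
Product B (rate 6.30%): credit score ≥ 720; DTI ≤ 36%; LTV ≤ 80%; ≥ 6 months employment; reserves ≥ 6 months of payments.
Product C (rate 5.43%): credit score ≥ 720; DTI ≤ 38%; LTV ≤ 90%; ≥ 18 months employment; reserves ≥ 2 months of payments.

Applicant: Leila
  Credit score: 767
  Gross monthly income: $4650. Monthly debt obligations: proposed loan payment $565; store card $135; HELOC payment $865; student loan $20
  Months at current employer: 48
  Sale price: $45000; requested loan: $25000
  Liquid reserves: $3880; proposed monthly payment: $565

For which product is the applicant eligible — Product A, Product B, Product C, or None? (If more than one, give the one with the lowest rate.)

Total debts = (565 + 135 + 865 + 20) = 1,585; DTI = 1,585/4,650 = 34.1%.
LTV = 25,000/45,000 = 55.6%.
Reserves = 3,880/565 = 6.9 months.
Product A: score 767 ≥ 580; DTI 34.1% ≤ 45% → qualifies.
Product B: score 767 ≥ 720; DTI 34.1% ≤ 36%; LTV 55.6% ≤ 80%; employment 48 ≥ 6 mo; reserves 6.9 ≥ 6 mo → qualifies.
Product C: score 767 ≥ 720; DTI 34.1% ≤ 38%; LTV 55.6% ≤ 90%; employment 48 ≥ 18 mo; reserves 6.9 ≥ 2 mo → qualifies.
Qualifying: Product A, Product B, Product C. Lowest rate is 5.43% → Product C.

Product C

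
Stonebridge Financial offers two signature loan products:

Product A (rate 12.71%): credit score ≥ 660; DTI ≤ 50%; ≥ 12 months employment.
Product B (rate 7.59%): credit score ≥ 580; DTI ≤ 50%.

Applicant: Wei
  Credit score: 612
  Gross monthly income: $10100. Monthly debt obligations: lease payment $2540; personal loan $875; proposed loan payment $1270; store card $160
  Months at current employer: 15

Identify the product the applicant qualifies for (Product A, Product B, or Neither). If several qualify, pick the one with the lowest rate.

Product B

Total debts = (2,540 + 875 + 1,270 + 160) = 4,845; DTI = 4,845/10,100 = 48%.
Product A: score 612 < 660; DTI 48% ≤ 50%; employment 15 ≥ 12 mo → does not qualify.
Product B: score 612 ≥ 580; DTI 48% ≤ 50% → qualifies.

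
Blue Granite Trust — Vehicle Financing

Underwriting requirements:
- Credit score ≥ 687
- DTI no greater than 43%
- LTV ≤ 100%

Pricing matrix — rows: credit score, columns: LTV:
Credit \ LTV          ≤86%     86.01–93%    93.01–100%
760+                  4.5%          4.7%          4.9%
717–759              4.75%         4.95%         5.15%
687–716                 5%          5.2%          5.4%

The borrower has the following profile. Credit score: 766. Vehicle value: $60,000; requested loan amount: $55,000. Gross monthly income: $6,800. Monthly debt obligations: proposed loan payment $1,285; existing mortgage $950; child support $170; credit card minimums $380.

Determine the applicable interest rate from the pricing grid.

4.7%

Credit score 766 ≥ 687; Total monthly debts = (1,285 + 950 + 170 + 380) = 2,785. DTI = 2,785/6,800 = 41% ≤ 43%
LTV: 55,000 ÷ 60,000 = 91.7%, within 100% cap
Row: 766 falls in 760+. Column: 91.7% falls in 86.01–93%. Rate = 4.7%.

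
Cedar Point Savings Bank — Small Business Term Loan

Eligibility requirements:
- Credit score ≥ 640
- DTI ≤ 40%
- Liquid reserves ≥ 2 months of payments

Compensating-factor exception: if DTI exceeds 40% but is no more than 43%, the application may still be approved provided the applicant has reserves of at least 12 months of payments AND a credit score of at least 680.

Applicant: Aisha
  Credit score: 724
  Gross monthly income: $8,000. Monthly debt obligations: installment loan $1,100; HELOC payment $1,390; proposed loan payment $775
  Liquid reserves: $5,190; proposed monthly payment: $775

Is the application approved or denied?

Credit score 724 ≥ 640 (meets base)
Total debts = (1,100 + 1,390 + 775) = 3,265. DTI: 3,265 ÷ 8,000 = 40.8%, over the 40% base limit.
Reserves: 5,190 ÷ 775 = 6.7 months (meets 2-month minimum)
40.8% falls in the override range (40%–43%), so the compensating-factor test applies.
Override check — reserves: 6.7 mo (short of 12); score: 724 (ok).
Override conditions not both satisfied; exception does not apply.

Denied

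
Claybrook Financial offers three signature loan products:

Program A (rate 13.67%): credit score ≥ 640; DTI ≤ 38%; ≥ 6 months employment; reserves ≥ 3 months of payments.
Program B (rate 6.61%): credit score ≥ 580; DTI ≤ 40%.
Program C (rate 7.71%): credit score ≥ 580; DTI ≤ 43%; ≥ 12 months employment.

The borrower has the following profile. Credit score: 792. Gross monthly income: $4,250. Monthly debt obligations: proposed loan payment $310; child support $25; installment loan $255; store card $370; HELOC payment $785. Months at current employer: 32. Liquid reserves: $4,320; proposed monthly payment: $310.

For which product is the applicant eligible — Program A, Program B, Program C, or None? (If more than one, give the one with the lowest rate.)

Total debts = (310 + 25 + 255 + 370 + 785) = 1,745; DTI = 1,745/4,250 = 41.1%.
Reserves = 4,320/310 = 13.9 months.
Program A: score 792 ≥ 640; DTI 41.1% > 38%; employment 32 ≥ 6 mo; reserves 13.9 ≥ 3 mo → does not qualify.
Program B: score 792 ≥ 580; DTI 41.1% > 40% → does not qualify.
Program C: score 792 ≥ 580; DTI 41.1% ≤ 43%; employment 32 ≥ 12 mo → qualifies.

Program C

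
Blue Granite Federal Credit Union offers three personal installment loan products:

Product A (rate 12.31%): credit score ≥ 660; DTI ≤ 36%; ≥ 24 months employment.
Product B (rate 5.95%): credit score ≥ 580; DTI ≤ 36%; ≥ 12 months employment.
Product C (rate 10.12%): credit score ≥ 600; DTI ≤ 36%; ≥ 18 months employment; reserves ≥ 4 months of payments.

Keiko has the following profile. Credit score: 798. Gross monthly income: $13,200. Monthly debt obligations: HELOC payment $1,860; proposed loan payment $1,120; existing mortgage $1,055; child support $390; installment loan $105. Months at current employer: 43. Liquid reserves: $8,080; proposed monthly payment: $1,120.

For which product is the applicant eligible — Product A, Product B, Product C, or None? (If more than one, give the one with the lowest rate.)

Product B

Total debts = (1,860 + 1,120 + 1,055 + 390 + 105) = 4,530; DTI = 4,530/13,200 = 34.3%.
Reserves = 8,080/1,120 = 7.2 months.
Product A: score 798 ≥ 660; DTI 34.3% ≤ 36%; employment 43 ≥ 24 mo → qualifies.
Product B: score 798 ≥ 580; DTI 34.3% ≤ 36%; employment 43 ≥ 12 mo → qualifies.
Product C: score 798 ≥ 600; DTI 34.3% ≤ 36%; employment 43 ≥ 18 mo; reserves 7.2 ≥ 4 mo → qualifies.
Qualifying: Product A, Product B, Product C. Lowest rate is 5.95% → Product B.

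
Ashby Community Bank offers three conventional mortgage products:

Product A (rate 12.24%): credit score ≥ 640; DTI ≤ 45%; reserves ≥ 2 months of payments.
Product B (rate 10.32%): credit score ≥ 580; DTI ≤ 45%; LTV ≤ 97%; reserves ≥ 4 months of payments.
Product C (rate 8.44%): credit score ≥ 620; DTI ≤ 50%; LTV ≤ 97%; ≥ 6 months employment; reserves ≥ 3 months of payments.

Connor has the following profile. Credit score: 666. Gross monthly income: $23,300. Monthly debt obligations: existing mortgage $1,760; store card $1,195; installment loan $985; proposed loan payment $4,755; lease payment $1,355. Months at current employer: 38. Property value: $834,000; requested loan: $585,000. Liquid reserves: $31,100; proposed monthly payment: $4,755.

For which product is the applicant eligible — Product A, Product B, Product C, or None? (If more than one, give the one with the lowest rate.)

Product C

Total debts = (1,760 + 1,195 + 985 + 4,755 + 1,355) = 10,050; DTI = 10,050/23,300 = 43.1%.
LTV = 585,000/834,000 = 70.1%.
Reserves = 31,100/4,755 = 6.5 months.
Product A: score 666 ≥ 640; DTI 43.1% ≤ 45%; reserves 6.5 ≥ 2 mo → qualifies.
Product B: score 666 ≥ 580; DTI 43.1% ≤ 45%; LTV 70.1% ≤ 97%; reserves 6.5 ≥ 4 mo → qualifies.
Product C: score 666 ≥ 620; DTI 43.1% ≤ 50%; LTV 70.1% ≤ 97%; employment 38 ≥ 6 mo; reserves 6.5 ≥ 3 mo → qualifies.
Qualifying: Product A, Product B, Product C. Lowest rate is 8.44% → Product C.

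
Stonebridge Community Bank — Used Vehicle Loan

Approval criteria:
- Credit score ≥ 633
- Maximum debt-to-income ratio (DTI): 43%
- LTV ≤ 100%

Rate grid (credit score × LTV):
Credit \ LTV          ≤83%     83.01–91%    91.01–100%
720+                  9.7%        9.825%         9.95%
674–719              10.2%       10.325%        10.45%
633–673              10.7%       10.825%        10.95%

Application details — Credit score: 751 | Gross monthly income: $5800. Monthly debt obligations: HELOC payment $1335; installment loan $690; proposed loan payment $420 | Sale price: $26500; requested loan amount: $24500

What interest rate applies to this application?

9.95%

Credit score 751 ≥ 633; Total monthly debts = (1,335 + 690 + 420) = 2,445. Debt-to-income = 2,445/5,800 = 42.2% — meets 43% limit
Loan-to-value = 24,500/26,500 = 92.5% — pass (100% max)
Row: 751 falls in 720+. Column: 92.5% falls in 91.01–100%. Rate = 9.95%.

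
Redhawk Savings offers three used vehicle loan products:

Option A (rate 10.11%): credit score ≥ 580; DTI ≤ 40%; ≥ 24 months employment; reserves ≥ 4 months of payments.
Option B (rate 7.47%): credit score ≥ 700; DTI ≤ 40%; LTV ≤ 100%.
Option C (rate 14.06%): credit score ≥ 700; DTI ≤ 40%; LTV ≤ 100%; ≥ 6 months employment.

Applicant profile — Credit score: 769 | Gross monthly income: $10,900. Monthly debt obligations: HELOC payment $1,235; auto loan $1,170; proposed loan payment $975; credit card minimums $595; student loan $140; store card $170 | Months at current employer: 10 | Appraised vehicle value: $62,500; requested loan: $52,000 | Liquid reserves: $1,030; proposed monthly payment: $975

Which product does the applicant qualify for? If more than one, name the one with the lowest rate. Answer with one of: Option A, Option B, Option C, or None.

Total debts = (1,235 + 1,170 + 975 + 595 + 140 + 170) = 4,285; DTI = 4,285/10,900 = 39.3%.
LTV = 52,000/62,500 = 83.2%.
Reserves = 1,030/975 = 1.1 months.
Option A: score 769 ≥ 580; DTI 39.3% ≤ 40%; employment 10 < 24 mo; reserves 1.1 < 4 mo → does not qualify.
Option B: score 769 ≥ 700; DTI 39.3% ≤ 40%; LTV 83.2% ≤ 100% → qualifies.
Option C: score 769 ≥ 700; DTI 39.3% ≤ 40%; LTV 83.2% ≤ 100%; employment 10 ≥ 6 mo → qualifies.
Qualifying: Option B, Option C. Lowest rate is 7.47% → Option B.

Option B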